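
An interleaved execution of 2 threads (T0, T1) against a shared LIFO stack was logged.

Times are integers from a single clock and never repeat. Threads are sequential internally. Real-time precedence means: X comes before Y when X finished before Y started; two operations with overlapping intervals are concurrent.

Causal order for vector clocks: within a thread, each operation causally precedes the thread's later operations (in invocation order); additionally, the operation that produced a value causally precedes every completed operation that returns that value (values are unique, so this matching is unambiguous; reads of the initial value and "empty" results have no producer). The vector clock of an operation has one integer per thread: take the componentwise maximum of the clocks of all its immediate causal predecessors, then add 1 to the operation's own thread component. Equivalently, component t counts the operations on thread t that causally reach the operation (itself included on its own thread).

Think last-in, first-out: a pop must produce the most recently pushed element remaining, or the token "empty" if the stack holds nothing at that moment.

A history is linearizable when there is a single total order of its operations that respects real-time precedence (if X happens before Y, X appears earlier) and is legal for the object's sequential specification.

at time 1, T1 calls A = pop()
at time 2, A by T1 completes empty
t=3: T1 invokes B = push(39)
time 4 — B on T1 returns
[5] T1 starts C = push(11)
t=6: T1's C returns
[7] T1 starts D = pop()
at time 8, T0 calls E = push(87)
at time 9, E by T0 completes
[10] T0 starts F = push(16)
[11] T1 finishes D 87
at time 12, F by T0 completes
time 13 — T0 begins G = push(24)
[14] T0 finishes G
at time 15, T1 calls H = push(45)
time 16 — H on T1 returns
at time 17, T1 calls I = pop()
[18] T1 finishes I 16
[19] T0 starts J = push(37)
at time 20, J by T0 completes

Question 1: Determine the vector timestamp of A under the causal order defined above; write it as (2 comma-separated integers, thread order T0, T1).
no predecessors for A (invoked 1): T1 increments from zero → (0, 1)
no predecessors for E (invoked 8): T0 increments from zero → (1, 0)
invoked at 3, B merges VC(A)=(0, 1) and bumps T1's slot → (0, 2)
invoked at 10, F merges VC(E)=(1, 0) and bumps T0's slot → (2, 0)
invoked at 5, C merges VC(B)=(0, 2) and bumps T1's slot → (0, 3)
invoked at 13, G merges VC(F)=(2, 0) and bumps T0's slot → (3, 0)
invoked at 19, J merges VC(G)=(3, 0) and bumps T0's slot → (4, 0)
invoked at 7, D merges VC(C)=(0, 3), VC(E)=(1, 0) and bumps T1's slot → (1, 4)
invoked at 15, H merges VC(D)=(1, 4) and bumps T1's slot → (1, 5)
invoked at 17, I merges VC(F)=(2, 0), VC(H)=(1, 5) and bumps T1's slot → (2, 6)
target: VC(A) = (0, 1)

(0, 1)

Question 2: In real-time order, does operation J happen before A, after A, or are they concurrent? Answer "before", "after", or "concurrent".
J spans [19,20], A spans [1,2]
resp(A)=2 < inv(J)=19

after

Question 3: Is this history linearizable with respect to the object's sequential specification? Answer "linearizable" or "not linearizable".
prefix check: 1..17 passes, 1..18 fails once I's time-18 response joins
real-time-consistent orders of the 9 completed operations: 3 — all fail the LIFO stack replay
sample order A, B, C, D, E, F, G, H, I stalls at step 4 — D pop() → 87 has no legal effect
sample order A, B, C, E, D, F, G, H, I stalls at step 9 — I pop() → 16 has no legal effect

not linearizable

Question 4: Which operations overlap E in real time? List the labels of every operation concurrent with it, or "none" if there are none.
E spans [8,9]: anything still running between times 8 and 9 counts as concurrent
A [1,2]: before
B [3,4]: before
C [5,6]: before
D [7,11]: concurrent
F [10,12]: after
G [13,14]: after
H [15,16]: after
I [17,18]: after
J [19,20]: after

D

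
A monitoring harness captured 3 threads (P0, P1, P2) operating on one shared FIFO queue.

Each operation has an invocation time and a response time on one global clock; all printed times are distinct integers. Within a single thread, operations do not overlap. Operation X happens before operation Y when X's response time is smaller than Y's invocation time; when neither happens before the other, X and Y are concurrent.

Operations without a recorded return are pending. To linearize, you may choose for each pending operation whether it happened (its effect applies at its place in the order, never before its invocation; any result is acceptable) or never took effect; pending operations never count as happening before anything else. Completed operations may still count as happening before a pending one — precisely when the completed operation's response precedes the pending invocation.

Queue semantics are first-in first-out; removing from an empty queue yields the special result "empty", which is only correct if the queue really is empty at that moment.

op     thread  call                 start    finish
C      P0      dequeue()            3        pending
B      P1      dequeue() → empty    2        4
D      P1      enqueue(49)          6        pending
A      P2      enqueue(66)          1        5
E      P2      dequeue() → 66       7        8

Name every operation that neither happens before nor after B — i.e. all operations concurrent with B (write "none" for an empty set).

A, C

B runs from 2 to 4; window-overlapping ops are concurrent
A [1,5]: concurrent
C [3,…): concurrent
D [6,…): after
E [7,8]: after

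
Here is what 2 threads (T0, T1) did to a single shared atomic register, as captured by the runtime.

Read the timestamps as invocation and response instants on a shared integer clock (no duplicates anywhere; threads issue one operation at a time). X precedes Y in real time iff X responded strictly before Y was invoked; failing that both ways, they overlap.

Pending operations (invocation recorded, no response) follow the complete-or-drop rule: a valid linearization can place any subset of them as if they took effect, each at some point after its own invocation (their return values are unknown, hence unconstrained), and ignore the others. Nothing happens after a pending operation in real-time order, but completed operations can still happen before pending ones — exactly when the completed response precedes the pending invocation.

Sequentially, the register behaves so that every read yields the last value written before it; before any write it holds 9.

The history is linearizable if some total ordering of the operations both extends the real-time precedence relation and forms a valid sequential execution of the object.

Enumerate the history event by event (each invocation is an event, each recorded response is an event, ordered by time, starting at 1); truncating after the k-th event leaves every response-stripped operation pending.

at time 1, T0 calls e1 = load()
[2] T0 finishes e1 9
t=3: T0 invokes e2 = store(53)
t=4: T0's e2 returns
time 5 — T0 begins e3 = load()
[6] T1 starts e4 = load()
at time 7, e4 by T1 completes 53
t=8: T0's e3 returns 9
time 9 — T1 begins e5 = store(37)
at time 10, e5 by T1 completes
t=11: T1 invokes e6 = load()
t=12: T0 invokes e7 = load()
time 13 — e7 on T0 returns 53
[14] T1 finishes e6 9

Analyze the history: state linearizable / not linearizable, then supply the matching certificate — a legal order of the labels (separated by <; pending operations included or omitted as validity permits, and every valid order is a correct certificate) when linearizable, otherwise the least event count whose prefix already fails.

through event 7 a valid linearization exists; event 8 (e3 responding at time 8) ends that
the 4 completed operations admit 2 real-time orders; each fails the atomic register replay
sample order e1, e2, e3, e4 stalls at step 3 — e3 load() → 9 has no legal effect
sample order e1, e2, e4, e3 stalls at step 4 — e3 load() → 9 has no legal effect

not linearizable — minimal violating prefix: 8 events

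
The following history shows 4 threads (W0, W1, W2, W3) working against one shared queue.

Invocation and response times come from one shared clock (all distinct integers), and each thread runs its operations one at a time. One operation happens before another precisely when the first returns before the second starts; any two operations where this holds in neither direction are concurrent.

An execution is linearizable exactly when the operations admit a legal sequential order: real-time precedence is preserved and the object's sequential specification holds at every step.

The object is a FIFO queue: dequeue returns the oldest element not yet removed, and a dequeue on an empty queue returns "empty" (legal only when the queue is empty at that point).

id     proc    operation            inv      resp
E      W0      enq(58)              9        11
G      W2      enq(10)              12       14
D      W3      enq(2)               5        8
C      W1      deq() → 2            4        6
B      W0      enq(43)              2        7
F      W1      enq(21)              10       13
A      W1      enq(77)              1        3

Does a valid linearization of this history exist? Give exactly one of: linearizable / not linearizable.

already the first 6 events (up to C's response at time 6) admit no linearization; the first 5 still do
exhaustive check: the 2 completed queue ops admit one real-time order; illegal
including or dropping the 2 pending operations (B, D) in any combination fails
take A, C (pending dropped): step 2 already fails, because C deq() → 2 cannot occur there

not linearizable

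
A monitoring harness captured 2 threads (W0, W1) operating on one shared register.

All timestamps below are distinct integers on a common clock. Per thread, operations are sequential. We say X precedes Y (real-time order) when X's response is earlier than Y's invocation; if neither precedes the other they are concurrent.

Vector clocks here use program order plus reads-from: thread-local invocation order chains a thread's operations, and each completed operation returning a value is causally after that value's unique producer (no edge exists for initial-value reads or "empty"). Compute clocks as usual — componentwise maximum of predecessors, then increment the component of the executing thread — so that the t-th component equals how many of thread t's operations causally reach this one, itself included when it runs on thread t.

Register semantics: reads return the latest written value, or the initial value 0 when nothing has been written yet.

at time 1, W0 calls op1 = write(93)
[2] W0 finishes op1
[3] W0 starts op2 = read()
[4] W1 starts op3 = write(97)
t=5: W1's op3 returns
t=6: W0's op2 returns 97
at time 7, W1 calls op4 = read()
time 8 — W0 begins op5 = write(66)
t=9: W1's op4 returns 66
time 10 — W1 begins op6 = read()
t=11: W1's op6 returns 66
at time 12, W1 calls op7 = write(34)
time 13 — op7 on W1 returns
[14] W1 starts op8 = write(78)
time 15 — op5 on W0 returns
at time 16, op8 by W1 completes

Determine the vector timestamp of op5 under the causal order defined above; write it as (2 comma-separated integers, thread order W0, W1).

op3 (invocation 4): nothing precedes it; W1's component alone gives (0, 1)
op1 (invocation 1): nothing precedes it; W0's component alone gives (1, 0)
op2 (invocation 3): componentwise max over VC(op1)=(1, 0), VC(op3)=(0, 1), +1 at W0, giving (2, 1)
op5 (invocation 8): componentwise max over VC(op2)=(2, 1), +1 at W0, giving (3, 1)
op4 (invocation 7): componentwise max over VC(op3)=(0, 1), VC(op5)=(3, 1), +1 at W1, giving (3, 2)
op6 (invocation 10): componentwise max over VC(op4)=(3, 2), VC(op5)=(3, 1), +1 at W1, giving (3, 3)
op7 (invocation 12): componentwise max over VC(op6)=(3, 3), +1 at W1, giving (3, 4)
op8 (invocation 14): componentwise max over VC(op7)=(3, 4), +1 at W1, giving (3, 5)
target: VC(op5) = (3, 1)

(3, 1)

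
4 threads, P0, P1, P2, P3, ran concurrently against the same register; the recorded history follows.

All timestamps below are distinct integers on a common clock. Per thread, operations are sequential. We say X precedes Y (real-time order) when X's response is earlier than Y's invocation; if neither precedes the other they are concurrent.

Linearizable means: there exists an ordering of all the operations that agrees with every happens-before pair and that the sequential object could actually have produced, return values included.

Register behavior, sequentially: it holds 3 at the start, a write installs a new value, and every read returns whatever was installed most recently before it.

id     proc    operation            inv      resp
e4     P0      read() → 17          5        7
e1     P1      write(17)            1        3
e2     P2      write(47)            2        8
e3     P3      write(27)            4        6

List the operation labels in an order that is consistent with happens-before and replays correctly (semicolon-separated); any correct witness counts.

1. e1 write(17), leaving value 17
2. e4 read() → 17, leaving value 17
3. e2 write(47), leaving value 47
4. e3 write(27), leaving value 27

e1; e4; e2; e3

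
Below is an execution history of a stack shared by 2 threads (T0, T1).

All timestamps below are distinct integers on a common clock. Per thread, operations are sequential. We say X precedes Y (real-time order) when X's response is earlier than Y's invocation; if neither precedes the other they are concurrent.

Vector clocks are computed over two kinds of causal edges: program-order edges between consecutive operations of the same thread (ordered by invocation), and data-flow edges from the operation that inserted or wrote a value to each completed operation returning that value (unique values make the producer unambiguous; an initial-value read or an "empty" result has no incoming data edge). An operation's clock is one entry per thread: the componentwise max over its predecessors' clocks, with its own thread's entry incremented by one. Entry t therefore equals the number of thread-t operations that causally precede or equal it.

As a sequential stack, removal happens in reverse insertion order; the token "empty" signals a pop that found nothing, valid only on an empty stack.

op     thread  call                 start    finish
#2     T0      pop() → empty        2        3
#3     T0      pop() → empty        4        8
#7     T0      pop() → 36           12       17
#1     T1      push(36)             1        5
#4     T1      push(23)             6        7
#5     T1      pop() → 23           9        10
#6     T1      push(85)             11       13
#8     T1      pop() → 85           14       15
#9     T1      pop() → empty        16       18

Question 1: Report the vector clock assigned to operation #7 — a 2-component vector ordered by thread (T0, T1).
(3, 1)

root op #1, invoked 1: fresh clock plus T1's own tick → (0, 1)
root op #2, invoked 2: fresh clock plus T0's own tick → (1, 0)
from VC(#1)=(0, 1), #4 (invoked 6) maxes components and bumps T1 → (0, 2)
from VC(#2)=(1, 0), #3 (invoked 4) maxes components and bumps T0 → (2, 0)
from VC(#4)=(0, 2), #5 (invoked 9) maxes components and bumps T1 → (0, 3)
from VC(#5)=(0, 3), #6 (invoked 11) maxes components and bumps T1 → (0, 4)
from VC(#1)=(0, 1), VC(#3)=(2, 0), #7 (invoked 12) maxes components and bumps T0 → (3, 1)
from VC(#6)=(0, 4), #8 (invoked 14) maxes components and bumps T1 → (0, 5)
from VC(#8)=(0, 5), #9 (invoked 16) maxes components and bumps T1 → (0, 6)
target: VC(#7) = (3, 1)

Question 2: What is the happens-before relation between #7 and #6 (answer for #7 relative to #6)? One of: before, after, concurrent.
concurrent

#7 spans [12,17], #6 spans [11,13]
the intervals overlap in both directions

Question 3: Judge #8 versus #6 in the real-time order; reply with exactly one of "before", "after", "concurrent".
after

#8 spans [14,15], #6 spans [11,13]
resp(#6)=13 < inv(#8)=14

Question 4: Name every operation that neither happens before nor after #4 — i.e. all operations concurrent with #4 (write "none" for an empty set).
#3

#4 spans [6,7]; an op avoiding the whole window 6..7 is ordered, any other is concurrent
#1 [1,5]: before
#2 [2,3]: before
#3 [4,8]: concurrent
#5 [9,10]: after
#6 [11,13]: after
#7 [12,17]: after
#8 [14,15]: after
#9 [16,18]: after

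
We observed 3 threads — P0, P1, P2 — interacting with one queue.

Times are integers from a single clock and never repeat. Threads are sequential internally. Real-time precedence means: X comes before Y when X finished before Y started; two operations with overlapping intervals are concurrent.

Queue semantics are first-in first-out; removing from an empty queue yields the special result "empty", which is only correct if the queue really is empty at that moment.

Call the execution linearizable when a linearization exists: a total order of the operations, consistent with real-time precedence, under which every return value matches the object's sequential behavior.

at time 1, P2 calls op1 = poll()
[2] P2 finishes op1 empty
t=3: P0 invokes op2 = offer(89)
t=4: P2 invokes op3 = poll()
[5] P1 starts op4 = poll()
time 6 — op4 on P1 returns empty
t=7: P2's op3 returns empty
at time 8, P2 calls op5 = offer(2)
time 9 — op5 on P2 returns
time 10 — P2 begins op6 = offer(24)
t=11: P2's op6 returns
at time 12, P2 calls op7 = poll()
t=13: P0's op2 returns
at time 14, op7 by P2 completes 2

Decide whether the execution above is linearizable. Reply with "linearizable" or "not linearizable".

linearizable

a witness: op1, op3, op4, op5, op2, op6, op7
after step 1 (op1 poll() → empty): queue <>
after step 2 (op3 poll() → empty): queue <>
after step 3 (op4 poll() → empty): queue <>
after step 4 (op5 offer(2)): queue <2>
after step 5 (op2 offer(89)): queue <2,89>
after step 6 (op6 offer(24)): queue <2,89,24>
after step 7 (op7 poll() → 2): queue <89,24>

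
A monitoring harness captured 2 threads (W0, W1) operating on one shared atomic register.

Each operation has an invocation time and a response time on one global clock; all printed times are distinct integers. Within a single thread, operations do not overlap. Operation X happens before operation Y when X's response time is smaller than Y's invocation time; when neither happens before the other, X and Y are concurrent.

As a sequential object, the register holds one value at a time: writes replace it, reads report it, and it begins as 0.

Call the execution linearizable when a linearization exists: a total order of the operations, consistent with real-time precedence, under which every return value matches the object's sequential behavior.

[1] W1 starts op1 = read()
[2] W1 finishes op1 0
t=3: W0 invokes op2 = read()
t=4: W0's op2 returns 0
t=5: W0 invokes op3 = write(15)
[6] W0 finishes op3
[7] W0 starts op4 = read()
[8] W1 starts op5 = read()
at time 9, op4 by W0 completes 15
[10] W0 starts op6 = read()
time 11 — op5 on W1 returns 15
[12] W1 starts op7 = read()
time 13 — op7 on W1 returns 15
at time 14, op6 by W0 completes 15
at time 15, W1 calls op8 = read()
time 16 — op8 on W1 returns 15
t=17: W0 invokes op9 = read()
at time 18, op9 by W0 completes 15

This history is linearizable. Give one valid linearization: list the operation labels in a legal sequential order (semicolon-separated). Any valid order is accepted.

step 1: op1 read() → 0 — value 0
step 2: op2 read() → 0 — value 0
step 3: op3 write(15) — value 15
step 4: op4 read() → 15 — value 15
step 5: op5 read() → 15 — value 15
step 6: op6 read() → 15 — value 15
step 7: op7 read() → 15 — value 15
step 8: op8 read() → 15 — value 15
step 9: op9 read() → 15 — value 15

op1; op2; op3; op4; op5; op6; op7; op8; op9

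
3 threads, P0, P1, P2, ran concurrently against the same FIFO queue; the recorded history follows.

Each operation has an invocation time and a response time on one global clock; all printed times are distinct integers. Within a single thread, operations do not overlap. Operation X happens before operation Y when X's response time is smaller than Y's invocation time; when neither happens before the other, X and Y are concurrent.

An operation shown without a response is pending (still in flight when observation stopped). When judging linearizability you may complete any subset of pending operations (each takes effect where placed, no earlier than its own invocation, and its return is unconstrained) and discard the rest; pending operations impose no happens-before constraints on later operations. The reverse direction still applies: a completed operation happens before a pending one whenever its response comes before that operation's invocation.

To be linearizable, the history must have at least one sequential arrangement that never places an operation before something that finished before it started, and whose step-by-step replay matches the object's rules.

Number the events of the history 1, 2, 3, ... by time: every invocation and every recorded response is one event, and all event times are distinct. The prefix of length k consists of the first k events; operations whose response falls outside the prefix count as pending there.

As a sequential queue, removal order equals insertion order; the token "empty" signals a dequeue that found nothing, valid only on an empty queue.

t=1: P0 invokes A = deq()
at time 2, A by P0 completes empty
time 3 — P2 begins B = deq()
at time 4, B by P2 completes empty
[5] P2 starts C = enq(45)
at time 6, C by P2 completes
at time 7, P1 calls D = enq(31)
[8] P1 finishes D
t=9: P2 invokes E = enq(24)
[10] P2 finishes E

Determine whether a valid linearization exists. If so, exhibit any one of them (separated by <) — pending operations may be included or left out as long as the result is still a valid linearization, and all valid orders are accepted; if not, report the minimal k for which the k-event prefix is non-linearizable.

linearizable — witness: A < B < C < D < E

after step 1 (A deq() → empty): queue <>
after step 2 (B deq() → empty): queue <>
after step 3 (C enq(45)): queue <45>
after step 4 (D enq(31)): queue <45,31>
after step 5 (E enq(24)): queue <45,31,24>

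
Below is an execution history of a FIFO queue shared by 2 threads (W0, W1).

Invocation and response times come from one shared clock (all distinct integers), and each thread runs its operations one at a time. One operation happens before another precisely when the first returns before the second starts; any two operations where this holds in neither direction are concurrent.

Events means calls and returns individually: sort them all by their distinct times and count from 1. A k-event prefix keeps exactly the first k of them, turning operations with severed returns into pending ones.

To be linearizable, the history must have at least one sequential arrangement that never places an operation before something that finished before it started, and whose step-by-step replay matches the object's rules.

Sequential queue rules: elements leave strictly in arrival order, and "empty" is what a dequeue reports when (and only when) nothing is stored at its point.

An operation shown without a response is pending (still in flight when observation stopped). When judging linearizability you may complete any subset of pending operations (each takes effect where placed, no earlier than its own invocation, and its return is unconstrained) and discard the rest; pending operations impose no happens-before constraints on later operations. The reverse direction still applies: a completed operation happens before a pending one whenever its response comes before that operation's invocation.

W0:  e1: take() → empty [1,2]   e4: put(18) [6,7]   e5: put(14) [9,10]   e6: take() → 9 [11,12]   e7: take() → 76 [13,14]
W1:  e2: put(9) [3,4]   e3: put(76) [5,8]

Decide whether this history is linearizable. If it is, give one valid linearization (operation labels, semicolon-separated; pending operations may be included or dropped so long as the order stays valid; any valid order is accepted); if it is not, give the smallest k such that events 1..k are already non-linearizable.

step 1: e1 take() → empty — queue <>
step 2: e2 put(9) — queue <9>
step 3: e3 put(76) — queue <9,76>
step 4: e4 put(18) — queue <9,76,18>
step 5: e5 put(14) — queue <9,76,18,14>
step 6: e6 take() → 9 — queue <76,18,14>
step 7: e7 take() → 76 — queue <18,14>

linearizable — witness: e1; e2; e3; e4; e5; e6; e7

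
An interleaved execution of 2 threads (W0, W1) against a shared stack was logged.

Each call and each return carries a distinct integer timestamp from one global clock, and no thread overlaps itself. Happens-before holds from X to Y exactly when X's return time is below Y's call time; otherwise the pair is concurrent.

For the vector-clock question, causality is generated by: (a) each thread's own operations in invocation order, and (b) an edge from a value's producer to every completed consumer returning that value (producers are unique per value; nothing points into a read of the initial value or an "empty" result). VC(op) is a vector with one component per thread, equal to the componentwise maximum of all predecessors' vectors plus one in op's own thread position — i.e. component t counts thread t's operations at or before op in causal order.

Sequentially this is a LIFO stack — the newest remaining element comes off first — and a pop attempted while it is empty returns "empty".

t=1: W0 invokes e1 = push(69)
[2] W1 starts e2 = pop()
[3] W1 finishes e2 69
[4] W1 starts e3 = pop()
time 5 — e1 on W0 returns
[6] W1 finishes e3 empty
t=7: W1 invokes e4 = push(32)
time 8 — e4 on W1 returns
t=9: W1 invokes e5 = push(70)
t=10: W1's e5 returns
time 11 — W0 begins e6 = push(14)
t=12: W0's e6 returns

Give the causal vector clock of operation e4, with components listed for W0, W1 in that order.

VC(e1, invoked at 1): no causal predecessors; +1 on W0 → (1, 0)
merge at e2 (invoked 2): VC(e1)=(1, 0), own-thread bump on W1 → (1, 1)
merge at e6 (invoked 11): VC(e1)=(1, 0), own-thread bump on W0 → (2, 0)
merge at e3 (invoked 4): VC(e2)=(1, 1), own-thread bump on W1 → (1, 2)
merge at e4 (invoked 7): VC(e3)=(1, 2), own-thread bump on W1 → (1, 3)
merge at e5 (invoked 9): VC(e4)=(1, 3), own-thread bump on W1 → (1, 4)
target: VC(e4) = (1, 3)

(1, 3)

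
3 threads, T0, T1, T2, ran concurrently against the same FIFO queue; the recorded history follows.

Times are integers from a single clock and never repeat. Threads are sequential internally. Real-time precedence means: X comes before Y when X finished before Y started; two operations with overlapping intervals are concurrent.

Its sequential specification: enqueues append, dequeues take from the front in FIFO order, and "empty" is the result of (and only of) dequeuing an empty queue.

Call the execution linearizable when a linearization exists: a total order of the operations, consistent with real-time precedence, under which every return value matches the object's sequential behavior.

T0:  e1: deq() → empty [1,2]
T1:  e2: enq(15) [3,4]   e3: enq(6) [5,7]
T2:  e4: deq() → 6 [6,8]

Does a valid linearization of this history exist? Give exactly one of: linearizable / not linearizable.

not linearizable

prefix check: 1..7 passes, 1..8 fails once e4's time-8 response joins
checked exhaustively: 2 real-time-consistent orders of 4 completed operations, zero legal FIFO queue replays
e.g. e1, e2, e3, e4: illegal at step 4, since e4 deq() → 6 cannot apply there
e.g. e1, e2, e4, e3: illegal at step 3, since e4 deq() → 6 cannot apply there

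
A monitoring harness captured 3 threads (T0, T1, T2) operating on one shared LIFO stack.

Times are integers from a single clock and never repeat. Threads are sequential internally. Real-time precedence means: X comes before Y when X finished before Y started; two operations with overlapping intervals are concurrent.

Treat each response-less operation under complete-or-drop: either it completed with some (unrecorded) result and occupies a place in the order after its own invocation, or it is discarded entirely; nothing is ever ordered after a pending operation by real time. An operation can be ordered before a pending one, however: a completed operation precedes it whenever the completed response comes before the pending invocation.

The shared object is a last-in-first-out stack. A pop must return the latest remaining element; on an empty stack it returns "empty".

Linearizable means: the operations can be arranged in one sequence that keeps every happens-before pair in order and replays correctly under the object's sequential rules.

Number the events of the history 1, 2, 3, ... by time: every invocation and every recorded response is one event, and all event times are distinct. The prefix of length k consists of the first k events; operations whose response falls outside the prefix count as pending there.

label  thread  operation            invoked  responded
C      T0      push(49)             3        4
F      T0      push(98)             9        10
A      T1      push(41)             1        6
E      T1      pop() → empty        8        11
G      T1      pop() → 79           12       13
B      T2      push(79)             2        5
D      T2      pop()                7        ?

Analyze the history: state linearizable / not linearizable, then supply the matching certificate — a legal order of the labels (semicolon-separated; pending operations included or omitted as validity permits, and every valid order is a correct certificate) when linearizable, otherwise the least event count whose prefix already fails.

events 1..10 are fine; event 11 — the response of E at time 11 — makes the prefix non-linearizable
real-time-consistent orders of the 5 completed operations: 12 — all fail the LIFO stack replay
completion choices over the 1 pending operation (D) were checked; none helps
e.g. A, B, C, E, F (pending dropped): illegal at step 4, since E pop() → empty cannot apply there
e.g. A, B, C, F, E (pending dropped): illegal at step 5, since E pop() → empty cannot apply there

not linearizable — minimal violating prefix: 11 events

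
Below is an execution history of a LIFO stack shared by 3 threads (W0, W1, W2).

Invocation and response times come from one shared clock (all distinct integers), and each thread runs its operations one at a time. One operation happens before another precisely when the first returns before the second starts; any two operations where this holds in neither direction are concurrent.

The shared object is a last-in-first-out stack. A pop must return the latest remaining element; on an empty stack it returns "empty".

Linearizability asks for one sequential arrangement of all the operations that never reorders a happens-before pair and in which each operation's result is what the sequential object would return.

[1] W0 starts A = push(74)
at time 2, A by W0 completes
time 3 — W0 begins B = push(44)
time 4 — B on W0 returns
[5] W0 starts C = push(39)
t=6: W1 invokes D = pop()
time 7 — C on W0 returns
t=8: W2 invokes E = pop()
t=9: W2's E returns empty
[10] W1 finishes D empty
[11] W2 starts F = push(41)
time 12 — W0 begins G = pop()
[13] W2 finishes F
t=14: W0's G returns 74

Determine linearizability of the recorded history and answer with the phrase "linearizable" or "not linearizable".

events 1..8 are fine; event 9 — the response of E at time 9 — makes the prefix non-linearizable
exhaustive check: the 4 completed LIFO stack ops admit one real-time order; illegal
completion choices over the 1 pending operation (D) were checked; none helps
e.g. A, B, C, E (pending dropped): illegal at step 4, since E pop() → empty cannot apply there

not linearizable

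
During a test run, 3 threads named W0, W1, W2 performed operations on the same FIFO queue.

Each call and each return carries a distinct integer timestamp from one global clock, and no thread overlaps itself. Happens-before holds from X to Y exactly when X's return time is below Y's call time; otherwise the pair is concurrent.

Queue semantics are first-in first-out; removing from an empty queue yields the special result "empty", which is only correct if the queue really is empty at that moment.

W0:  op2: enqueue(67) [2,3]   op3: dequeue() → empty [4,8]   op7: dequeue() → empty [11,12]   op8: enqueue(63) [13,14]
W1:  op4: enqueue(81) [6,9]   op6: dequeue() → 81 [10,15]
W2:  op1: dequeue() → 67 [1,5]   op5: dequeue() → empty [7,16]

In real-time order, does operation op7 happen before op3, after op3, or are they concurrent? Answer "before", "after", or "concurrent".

op7 spans [11,12], op3 spans [4,8]
resp(op3)=8 < inv(op7)=11

after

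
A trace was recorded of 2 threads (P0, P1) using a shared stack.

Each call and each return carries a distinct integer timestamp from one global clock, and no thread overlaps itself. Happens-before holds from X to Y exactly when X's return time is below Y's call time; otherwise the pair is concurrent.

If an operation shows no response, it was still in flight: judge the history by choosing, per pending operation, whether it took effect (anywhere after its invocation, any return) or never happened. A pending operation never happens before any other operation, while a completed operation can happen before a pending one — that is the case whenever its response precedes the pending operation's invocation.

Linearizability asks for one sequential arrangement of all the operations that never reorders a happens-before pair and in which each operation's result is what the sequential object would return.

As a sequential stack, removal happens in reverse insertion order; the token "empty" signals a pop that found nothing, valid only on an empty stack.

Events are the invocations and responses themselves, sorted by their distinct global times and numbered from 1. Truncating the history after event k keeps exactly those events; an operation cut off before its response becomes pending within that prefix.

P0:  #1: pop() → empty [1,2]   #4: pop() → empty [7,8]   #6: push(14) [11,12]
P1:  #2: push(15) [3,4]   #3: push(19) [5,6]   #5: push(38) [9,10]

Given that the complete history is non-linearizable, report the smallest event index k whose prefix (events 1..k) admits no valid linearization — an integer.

8

a valid linearization of events 1..7 exists, for instance #1, #2, #3:
after step 1 (#1 pop() → empty): stack <>
after step 2 (#2 push(15)): stack <15>
after step 3 (#3 push(19)): stack <15,19>
once event 8 joins (#4's response, time 8), exhaustive search finds no witness
one such order, #1, #2, #3, #4, breaks at step 4 where #4 pop() → empty is illegal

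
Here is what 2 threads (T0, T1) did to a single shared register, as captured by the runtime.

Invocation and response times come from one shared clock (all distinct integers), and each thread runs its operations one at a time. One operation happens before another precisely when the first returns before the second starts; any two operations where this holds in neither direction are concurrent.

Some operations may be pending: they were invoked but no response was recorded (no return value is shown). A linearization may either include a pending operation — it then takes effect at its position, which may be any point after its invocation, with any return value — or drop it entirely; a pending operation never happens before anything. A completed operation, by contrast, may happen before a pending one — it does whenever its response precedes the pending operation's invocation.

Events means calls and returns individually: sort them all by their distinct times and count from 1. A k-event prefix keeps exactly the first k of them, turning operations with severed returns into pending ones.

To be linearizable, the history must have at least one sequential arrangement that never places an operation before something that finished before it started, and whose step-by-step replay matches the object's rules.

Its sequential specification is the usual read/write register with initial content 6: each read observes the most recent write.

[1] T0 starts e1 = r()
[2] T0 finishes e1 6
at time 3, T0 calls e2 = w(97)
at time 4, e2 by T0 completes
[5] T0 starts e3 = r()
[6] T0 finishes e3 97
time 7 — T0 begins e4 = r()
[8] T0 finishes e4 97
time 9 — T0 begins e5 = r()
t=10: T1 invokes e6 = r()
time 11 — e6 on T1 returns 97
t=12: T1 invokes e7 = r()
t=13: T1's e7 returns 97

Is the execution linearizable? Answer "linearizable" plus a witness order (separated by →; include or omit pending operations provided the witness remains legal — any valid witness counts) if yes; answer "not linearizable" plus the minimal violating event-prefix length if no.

after step 1 (e1 r() → 6): value 6
after step 2 (e2 w(97)): value 97
after step 3 (e3 r() → 97): value 97
after step 4 (e4 r() → 97): value 97
after step 5 (e5 r() (pending, included)): value 97
after step 6 (e6 r() → 97): value 97
after step 7 (e7 r() → 97): value 97

linearizable — witness: e1 → e2 → e3 → e4 → e5 → e6 → e7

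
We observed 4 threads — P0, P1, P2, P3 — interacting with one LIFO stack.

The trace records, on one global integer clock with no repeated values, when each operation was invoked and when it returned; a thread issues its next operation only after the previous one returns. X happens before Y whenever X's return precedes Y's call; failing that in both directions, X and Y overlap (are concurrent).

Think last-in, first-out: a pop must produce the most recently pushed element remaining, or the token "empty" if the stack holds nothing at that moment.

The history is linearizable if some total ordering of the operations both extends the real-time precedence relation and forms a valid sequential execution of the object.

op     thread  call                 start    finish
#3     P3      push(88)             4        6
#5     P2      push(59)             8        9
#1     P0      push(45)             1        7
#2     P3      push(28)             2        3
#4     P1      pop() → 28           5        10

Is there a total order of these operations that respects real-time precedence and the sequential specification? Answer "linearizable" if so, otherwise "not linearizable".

a witness: #1, #2, #4, #3, #5
after step 1 (#1 push(45)): stack <45>
after step 2 (#2 push(28)): stack <45,28>
after step 3 (#4 pop() → 28): stack <45>
after step 4 (#3 push(88)): stack <45,88>
after step 5 (#5 push(59)): stack <45,88,59>

linearizable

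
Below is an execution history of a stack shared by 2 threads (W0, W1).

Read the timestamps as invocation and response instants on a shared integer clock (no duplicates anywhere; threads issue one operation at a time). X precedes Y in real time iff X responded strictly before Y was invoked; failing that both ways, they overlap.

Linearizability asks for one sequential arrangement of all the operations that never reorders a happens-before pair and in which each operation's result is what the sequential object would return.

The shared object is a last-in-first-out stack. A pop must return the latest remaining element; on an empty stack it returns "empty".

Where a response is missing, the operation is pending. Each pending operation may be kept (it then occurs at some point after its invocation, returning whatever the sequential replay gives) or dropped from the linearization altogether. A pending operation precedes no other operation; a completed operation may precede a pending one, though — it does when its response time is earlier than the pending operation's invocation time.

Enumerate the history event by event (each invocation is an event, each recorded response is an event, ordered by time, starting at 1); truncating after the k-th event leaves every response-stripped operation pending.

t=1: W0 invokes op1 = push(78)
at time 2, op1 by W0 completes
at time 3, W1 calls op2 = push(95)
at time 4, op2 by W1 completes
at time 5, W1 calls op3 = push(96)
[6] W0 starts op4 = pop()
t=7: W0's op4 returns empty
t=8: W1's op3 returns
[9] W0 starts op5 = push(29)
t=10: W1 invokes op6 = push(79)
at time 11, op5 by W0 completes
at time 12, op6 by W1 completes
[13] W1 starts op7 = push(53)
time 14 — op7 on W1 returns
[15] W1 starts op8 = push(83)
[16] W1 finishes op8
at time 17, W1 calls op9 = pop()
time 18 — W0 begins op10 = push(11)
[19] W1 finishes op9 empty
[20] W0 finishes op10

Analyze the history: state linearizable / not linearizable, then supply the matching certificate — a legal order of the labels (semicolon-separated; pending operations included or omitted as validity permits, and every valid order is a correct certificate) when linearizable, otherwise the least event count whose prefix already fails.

already the first 7 events (up to op4's response at time 7) admit no linearization; the first 6 still do
the completed operations (3 total) allow one real-time order; the stack replay rejects it
no completion choice of the 1 pending operation (op3) rescues it — every subset was tried
for example op1, op2, op4 (pending dropped) fails at step 3: op4 pop() → empty is not legal there

not linearizable — minimal violating prefix: 7 events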